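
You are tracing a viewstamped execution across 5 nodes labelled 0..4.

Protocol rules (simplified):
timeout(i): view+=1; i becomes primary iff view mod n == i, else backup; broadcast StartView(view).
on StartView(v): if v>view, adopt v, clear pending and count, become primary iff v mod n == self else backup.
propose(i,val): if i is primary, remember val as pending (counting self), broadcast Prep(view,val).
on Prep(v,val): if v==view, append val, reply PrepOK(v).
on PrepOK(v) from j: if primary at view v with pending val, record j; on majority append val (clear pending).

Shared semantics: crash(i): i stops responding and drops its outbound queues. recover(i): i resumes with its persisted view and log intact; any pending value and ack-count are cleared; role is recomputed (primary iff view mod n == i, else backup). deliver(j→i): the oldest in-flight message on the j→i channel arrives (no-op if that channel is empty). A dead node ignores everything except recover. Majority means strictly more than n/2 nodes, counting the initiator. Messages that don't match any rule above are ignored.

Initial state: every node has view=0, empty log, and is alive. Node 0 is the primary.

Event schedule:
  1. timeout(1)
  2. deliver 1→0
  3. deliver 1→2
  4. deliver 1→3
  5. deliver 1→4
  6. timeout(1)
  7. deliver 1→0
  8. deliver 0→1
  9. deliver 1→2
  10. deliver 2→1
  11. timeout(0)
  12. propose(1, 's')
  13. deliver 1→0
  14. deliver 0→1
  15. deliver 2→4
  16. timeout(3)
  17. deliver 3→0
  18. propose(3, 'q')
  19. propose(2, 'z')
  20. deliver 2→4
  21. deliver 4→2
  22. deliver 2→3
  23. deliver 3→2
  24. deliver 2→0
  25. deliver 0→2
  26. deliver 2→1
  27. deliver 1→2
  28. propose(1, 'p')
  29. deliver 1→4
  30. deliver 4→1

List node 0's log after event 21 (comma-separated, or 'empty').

empty

step 1 timeout(1): 1={prim,v=1,log=-}
step 2 deliver 1→0: 0={back,v=1,log=-}
step 3 deliver 1→2: 2={back,v=1,log=-}
step 4 deliver 1→3: 3={back,v=1,log=-}
step 5 deliver 1→4: 4={back,v=1,log=-}
step 6 timeout(1): 1={back,v=2,log=-}
step 7 deliver 1→0: 0={back,v=2,log=-}
step 8 deliver 0→1: —
step 9 deliver 1→2: 2={prim,v=2,log=-}
step 10 deliver 2→1: —
step 11 timeout(0): 0={back,v=3,log=-}
step 12 propose(1,'s'): —
step 13 deliver 1→0: —
step 14 deliver 0→1: 1={back,v=3,log=-}
step 15 deliver 2→4: —
step 16 timeout(3): 3={back,v=2,log=-}
step 17 deliver 3→0: —
step 18 propose(3,'q'): —
step 19 propose(2,'z'): —
step 20 deliver 2→4: —
step 21 deliver 4→2: —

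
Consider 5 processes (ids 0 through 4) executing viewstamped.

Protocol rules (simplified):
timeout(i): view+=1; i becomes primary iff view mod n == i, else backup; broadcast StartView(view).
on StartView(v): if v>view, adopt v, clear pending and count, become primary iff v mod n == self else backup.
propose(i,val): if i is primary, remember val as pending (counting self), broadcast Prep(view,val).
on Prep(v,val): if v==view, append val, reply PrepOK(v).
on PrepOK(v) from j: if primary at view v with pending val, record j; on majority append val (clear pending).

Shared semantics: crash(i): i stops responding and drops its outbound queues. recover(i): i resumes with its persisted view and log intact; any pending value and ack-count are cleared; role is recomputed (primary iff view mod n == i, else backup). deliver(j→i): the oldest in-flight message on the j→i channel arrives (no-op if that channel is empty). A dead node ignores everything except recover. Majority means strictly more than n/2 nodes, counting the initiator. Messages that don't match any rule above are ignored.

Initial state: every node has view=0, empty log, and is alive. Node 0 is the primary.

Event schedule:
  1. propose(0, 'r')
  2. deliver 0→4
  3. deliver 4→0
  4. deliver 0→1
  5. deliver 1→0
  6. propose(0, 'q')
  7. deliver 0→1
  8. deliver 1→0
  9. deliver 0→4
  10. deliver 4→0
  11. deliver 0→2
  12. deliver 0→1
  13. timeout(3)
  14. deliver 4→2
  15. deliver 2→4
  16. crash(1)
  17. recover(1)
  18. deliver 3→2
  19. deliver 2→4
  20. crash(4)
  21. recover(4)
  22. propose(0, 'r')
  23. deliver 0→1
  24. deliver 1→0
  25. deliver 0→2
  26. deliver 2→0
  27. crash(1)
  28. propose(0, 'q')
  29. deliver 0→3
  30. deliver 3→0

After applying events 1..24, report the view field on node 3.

1

step 1 propose(0,'r'): —
step 2 deliver 0→4: 4={back,v=0,log=r}
step 3 deliver 4→0: —
step 4 deliver 0→1: 1={back,v=0,log=r}
step 5 deliver 1→0: 0={prim,v=0,log=r}
step 6 propose(0,'q'): —
step 7 deliver 0→1: 1={back,v=0,log=r,q}
step 8 deliver 1→0: —
step 9 deliver 0→4: 4={back,v=0,log=r,q}
step 10 deliver 4→0: 0={prim,v=0,log=r,q}
step 11 deliver 0→2: 2={back,v=0,log=r}
step 12 deliver 0→1: —
step 13 timeout(3): 3={back,v=1,log=-}
step 14 deliver 4→2: —
step 15 deliver 2→4: —
step 16 crash(1): 1={✗back,v=0,log=r,q}
step 17 recover(1): 1={back,v=0,log=r,q}
step 18 deliver 3→2: 2={back,v=1,log=r}
step 19 deliver 2→4: —
step 20 crash(4): 4={✗back,v=0,log=r,q}
step 21 recover(4): 4={back,v=0,log=r,q}
step 22 propose(0,'r'): —
step 23 deliver 0→1: 1={back,v=0,log=r,q,r}
step 24 deliver 1→0: —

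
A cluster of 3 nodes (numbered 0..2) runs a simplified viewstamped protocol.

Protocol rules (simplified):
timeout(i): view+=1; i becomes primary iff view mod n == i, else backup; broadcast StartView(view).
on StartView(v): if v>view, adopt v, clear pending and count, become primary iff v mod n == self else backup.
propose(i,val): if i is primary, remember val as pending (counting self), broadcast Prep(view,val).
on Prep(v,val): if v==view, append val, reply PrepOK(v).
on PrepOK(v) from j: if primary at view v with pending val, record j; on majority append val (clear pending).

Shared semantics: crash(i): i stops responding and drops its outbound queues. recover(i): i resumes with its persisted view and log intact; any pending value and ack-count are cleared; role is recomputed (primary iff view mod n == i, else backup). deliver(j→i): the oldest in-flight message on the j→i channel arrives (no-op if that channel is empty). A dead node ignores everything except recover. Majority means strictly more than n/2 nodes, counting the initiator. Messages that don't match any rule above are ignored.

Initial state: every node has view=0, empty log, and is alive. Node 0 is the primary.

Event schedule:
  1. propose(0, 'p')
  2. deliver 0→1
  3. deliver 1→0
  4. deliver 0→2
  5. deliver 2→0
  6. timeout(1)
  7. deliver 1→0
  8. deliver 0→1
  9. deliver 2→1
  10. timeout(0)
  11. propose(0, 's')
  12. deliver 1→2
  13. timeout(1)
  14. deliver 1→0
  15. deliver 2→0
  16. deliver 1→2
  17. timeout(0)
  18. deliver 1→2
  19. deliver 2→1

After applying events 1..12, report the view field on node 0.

1. propose(0,'p'):  nop
2. deliver 0→1:  <1:back v0 p>
3. deliver 1→0:  <0:prim v0 p>
4. deliver 0→2:  <2:back v0 p>
5. deliver 2→0:  nop
6. timeout(1):  <1:prim v1 p>
7. deliver 1→0:  <0:back v1 p>
8. deliver 0→1:  nop
9. deliver 2→1:  nop
10. timeout(0):  <0:back v2 p>
11. propose(0,'s'):  nop
12. deliver 1→2:  <2:back v1 p>

2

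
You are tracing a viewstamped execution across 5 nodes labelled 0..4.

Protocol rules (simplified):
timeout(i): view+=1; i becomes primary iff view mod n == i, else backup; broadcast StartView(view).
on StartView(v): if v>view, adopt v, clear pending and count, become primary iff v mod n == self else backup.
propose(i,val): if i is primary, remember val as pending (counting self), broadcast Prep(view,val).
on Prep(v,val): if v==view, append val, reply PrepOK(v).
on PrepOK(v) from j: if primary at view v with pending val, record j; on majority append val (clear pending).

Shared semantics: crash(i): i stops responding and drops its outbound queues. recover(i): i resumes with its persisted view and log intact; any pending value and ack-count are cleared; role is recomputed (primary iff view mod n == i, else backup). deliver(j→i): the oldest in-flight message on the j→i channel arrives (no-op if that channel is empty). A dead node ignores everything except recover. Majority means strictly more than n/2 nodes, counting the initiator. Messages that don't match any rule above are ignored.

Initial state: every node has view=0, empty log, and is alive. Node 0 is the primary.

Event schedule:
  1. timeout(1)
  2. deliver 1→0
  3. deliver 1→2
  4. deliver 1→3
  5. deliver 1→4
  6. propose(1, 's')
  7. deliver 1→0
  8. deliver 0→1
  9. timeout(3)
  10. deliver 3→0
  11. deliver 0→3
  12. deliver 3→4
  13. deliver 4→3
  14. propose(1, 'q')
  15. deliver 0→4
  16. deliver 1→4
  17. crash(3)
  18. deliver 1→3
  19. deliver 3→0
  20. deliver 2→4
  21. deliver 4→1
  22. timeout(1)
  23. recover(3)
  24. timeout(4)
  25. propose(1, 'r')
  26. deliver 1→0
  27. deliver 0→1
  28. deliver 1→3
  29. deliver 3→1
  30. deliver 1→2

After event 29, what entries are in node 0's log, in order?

e1 timeout(1): 1[prim,v=1,-]
e2 deliver 1→0: 0[back,v=1,-]
e3 deliver 1→2: 2[back,v=1,-]
e4 deliver 1→3: 3[back,v=1,-]
e5 deliver 1→4: 4[back,v=1,-]
e6 propose(1,'s'): ·
e7 deliver 1→0: 0[back,v=1,s]
e8 deliver 0→1: ·
e9 timeout(3): 3[back,v=2,-]
e10 deliver 3→0: 0[back,v=2,s]
e11 deliver 0→3: ·
e12 deliver 3→4: 4[back,v=2,-]
e13 deliver 4→3: ·
e14 propose(1,'q'): ·
e15 deliver 0→4: ·
e16 deliver 1→4: ·
e17 crash(3): 3[✗back,v=2,-]
e18 deliver 1→3: ·
e19 deliver 3→0: ·
e20 deliver 2→4: ·
e21 deliver 4→1: ·
e22 timeout(1): 1[back,v=2,-]
e23 recover(3): 3[back,v=2,-]
e24 timeout(4): 4[back,v=3,-]
e25 propose(1,'r'): ·
e26 deliver 1→0: ·
e27 deliver 0→1: ·
e28 deliver 1→3: ·
e29 deliver 3→1: ·

s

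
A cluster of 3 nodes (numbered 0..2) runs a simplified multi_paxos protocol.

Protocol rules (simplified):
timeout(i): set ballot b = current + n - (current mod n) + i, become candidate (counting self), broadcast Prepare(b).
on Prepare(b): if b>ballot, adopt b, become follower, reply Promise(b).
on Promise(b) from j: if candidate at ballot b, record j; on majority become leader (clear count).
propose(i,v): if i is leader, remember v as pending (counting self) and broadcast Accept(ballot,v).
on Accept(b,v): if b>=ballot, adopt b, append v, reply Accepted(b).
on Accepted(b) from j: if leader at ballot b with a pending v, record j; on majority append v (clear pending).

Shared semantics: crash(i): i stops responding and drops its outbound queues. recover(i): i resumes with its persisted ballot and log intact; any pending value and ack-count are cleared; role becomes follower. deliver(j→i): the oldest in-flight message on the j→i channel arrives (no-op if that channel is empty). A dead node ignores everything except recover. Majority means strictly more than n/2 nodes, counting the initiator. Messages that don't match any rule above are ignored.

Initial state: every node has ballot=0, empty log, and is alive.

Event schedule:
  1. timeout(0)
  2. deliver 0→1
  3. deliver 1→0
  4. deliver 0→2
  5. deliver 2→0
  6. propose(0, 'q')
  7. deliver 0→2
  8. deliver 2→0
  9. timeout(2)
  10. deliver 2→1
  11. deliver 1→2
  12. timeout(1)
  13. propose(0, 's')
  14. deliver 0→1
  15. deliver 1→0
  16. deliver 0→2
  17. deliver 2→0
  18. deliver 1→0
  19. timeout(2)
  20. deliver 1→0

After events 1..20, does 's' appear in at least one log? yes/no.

e1 timeout(0): 0[cand,b=3,-]
e2 deliver 0→1: 1[foll,b=3,-]
e3 deliver 1→0: 0[lead,b=3,-]
e4 deliver 0→2: 2[foll,b=3,-]
e5 deliver 2→0: ·
e6 propose(0,'q'): ·
e7 deliver 0→2: 2[foll,b=3,q]
e8 deliver 2→0: 0[lead,b=3,q]
e9 timeout(2): 2[cand,b=8,q]
e10 deliver 2→1: 1[foll,b=8,-]
e11 deliver 1→2: 2[lead,b=8,q]
e12 timeout(1): 1[cand,b=10,-]
e13 propose(0,'s'): ·
e14 deliver 0→1: ·
e15 deliver 1→0: 0[foll,b=10,q]
e16 deliver 0→2: ·
e17 deliver 2→0: ·
e18 deliver 1→0: ·
e19 timeout(2): 2[cand,b=11,q]
e20 deliver 1→0: ·

no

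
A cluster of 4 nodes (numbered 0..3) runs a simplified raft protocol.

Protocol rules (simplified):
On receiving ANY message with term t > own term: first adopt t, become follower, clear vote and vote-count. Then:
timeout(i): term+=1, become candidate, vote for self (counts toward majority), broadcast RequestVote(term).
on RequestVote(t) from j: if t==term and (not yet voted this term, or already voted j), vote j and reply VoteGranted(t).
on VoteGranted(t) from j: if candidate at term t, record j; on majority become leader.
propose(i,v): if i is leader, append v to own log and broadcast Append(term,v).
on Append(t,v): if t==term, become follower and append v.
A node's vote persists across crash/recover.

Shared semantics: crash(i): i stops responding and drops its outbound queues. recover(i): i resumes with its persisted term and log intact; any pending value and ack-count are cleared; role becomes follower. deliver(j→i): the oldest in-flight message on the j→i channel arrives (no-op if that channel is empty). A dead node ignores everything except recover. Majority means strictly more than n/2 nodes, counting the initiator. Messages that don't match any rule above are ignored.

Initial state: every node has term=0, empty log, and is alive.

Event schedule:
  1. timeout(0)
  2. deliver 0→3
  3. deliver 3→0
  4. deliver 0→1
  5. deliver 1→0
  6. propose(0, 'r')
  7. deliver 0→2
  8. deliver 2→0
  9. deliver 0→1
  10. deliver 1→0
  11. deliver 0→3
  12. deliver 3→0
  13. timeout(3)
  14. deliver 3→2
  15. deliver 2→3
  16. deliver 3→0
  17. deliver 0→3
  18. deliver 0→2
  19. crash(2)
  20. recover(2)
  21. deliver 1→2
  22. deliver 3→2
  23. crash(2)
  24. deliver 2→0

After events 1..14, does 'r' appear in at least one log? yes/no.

after 1 — timeout(0): n0:cand/t1/[-]
after 2 — deliver 0→3: n3:foll/t1/[-]
after 3 — deliver 3→0: ·
after 4 — deliver 0→1: n1:foll/t1/[-]
after 5 — deliver 1→0: n0:lead/t1/[-]
after 6 — propose(0,'r'): n0:lead/t1/[r]
after 7 — deliver 0→2: n2:foll/t1/[-]
after 8 — deliver 2→0: ·
after 9 — deliver 0→1: n1:foll/t1/[r]
after 10 — deliver 1→0: ·
after 11 — deliver 0→3: n3:foll/t1/[r]
after 12 — deliver 3→0: ·
after 13 — timeout(3): n3:cand/t2/[r]
after 14 — deliver 3→2: n2:foll/t2/[-]

yes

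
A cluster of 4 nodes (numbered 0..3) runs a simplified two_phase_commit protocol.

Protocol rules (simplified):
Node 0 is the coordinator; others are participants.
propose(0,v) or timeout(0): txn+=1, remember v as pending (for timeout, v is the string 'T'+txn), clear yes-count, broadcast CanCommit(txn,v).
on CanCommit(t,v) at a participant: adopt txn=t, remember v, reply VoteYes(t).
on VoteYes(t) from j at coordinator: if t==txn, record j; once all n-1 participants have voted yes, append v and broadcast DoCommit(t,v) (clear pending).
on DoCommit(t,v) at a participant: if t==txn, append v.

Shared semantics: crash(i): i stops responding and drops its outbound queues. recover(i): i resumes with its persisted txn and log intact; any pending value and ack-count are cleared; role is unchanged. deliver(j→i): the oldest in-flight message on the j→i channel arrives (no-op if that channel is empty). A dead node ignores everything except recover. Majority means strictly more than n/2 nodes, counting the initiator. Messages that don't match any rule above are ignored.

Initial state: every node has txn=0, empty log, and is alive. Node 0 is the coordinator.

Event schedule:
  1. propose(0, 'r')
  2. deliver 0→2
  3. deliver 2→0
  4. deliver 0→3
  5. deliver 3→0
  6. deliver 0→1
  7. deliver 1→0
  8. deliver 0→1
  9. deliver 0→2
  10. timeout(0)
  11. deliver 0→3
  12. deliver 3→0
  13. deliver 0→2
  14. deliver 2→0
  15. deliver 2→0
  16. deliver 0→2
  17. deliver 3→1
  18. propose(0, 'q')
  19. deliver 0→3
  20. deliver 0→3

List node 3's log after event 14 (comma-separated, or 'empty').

step 1 propose(0,'r'): 0={coor,t=1,log=-}
step 2 deliver 0→2: 2={part,t=1,log=-}
step 3 deliver 2→0: —
step 4 deliver 0→3: 3={part,t=1,log=-}
step 5 deliver 3→0: —
step 6 deliver 0→1: 1={part,t=1,log=-}
step 7 deliver 1→0: 0={coor,t=1,log=r}
step 8 deliver 0→1: 1={part,t=1,log=r}
step 9 deliver 0→2: 2={part,t=1,log=r}
step 10 timeout(0): 0={coor,t=2,log=r}
step 11 deliver 0→3: 3={part,t=1,log=r}
step 12 deliver 3→0: —
step 13 deliver 0→2: 2={part,t=2,log=r}
step 14 deliver 2→0: —

r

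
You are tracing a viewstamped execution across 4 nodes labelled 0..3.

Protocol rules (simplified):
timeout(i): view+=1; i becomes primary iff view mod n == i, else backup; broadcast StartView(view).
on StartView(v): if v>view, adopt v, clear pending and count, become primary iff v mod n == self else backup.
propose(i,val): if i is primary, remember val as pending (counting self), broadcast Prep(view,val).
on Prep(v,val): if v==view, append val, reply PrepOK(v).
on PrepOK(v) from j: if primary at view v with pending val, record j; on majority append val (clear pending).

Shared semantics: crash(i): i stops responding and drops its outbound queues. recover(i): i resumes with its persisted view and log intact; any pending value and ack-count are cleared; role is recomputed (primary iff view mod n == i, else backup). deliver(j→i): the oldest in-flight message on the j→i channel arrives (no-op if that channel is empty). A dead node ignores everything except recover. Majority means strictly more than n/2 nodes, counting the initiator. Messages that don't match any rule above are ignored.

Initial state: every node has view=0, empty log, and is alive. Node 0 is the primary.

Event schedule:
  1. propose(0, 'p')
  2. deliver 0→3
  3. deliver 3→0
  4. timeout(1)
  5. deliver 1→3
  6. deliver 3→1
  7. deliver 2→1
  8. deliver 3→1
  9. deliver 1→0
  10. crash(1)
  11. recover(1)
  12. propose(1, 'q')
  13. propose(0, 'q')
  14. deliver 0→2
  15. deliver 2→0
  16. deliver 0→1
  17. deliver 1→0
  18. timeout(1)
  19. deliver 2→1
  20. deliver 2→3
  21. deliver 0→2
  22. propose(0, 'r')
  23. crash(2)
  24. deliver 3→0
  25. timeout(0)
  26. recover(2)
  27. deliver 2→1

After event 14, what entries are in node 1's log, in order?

empty

step 1 propose(0,'p'): —
step 2 deliver 0→3: 3={back,v=0,log=p}
step 3 deliver 3→0: —
step 4 timeout(1): 1={prim,v=1,log=-}
step 5 deliver 1→3: 3={back,v=1,log=p}
step 6 deliver 3→1: —
step 7 deliver 2→1: —
step 8 deliver 3→1: —
step 9 deliver 1→0: 0={back,v=1,log=-}
step 10 crash(1): 1={✗prim,v=1,log=-}
step 11 recover(1): 1={prim,v=1,log=-}
step 12 propose(1,'q'): —
step 13 propose(0,'q'): —
step 14 deliver 0→2: 2={back,v=0,log=p}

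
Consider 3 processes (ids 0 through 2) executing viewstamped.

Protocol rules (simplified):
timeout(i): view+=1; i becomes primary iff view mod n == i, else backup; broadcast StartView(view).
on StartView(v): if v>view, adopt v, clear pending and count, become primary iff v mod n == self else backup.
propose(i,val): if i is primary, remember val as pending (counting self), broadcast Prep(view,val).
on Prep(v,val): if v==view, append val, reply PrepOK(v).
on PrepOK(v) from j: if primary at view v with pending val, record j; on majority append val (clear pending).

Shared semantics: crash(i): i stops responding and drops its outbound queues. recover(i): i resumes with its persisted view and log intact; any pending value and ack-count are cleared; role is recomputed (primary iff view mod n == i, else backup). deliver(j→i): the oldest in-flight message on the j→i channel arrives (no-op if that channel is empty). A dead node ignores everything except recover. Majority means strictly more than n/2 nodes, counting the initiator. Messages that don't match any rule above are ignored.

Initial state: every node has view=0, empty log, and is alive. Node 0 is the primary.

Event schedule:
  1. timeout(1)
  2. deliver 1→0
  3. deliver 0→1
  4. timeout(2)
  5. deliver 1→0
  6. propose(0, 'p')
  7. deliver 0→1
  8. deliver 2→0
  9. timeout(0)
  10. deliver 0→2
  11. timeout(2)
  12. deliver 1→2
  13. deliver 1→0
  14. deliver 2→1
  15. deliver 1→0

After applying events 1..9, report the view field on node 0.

2

1. timeout(1):  <1:prim v1 ->
2. deliver 1→0:  <0:back v1 ->
3. deliver 0→1:  nop
4. timeout(2):  <2:back v1 ->
5. deliver 1→0:  nop
6. propose(0,'p'):  nop
7. deliver 0→1:  nop
8. deliver 2→0:  nop
9. timeout(0):  <0:back v2 ->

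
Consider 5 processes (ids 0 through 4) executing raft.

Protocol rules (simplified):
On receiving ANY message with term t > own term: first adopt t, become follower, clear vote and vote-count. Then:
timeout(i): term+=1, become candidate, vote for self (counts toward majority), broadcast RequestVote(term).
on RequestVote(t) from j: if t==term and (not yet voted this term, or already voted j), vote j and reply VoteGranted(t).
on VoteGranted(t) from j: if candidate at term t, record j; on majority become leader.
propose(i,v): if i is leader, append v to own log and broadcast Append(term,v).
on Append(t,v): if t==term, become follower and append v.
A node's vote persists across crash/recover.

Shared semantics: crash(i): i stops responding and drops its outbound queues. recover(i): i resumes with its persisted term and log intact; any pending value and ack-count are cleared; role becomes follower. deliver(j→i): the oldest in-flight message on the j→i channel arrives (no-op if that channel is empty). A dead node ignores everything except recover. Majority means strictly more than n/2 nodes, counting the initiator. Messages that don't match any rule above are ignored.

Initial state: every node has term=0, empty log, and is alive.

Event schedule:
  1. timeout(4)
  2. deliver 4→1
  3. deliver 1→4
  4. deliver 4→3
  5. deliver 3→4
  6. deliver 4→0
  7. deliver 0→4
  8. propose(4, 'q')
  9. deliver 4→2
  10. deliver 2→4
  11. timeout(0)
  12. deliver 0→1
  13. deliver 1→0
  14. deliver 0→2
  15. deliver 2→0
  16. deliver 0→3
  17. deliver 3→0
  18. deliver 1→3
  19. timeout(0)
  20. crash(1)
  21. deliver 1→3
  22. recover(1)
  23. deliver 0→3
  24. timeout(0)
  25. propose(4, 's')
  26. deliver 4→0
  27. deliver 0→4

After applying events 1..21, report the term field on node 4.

e1 timeout(4): 4[cand,t=1,-]
e2 deliver 4→1: 1[foll,t=1,-]
e3 deliver 1→4: ·
e4 deliver 4→3: 3[foll,t=1,-]
e5 deliver 3→4: 4[lead,t=1,-]
e6 deliver 4→0: 0[foll,t=1,-]
e7 deliver 0→4: ·
e8 propose(4,'q'): 4[lead,t=1,q]
e9 deliver 4→2: 2[foll,t=1,-]
e10 deliver 2→4: ·
e11 timeout(0): 0[cand,t=2,-]
e12 deliver 0→1: 1[foll,t=2,-]
e13 deliver 1→0: ·
e14 deliver 0→2: 2[foll,t=2,-]
e15 deliver 2→0: 0[lead,t=2,-]
e16 deliver 0→3: 3[foll,t=2,-]
e17 deliver 3→0: ·
e18 deliver 1→3: ·
e19 timeout(0): 0[cand,t=3,-]
e20 crash(1): 1[✗foll,t=2,-]
e21 deliver 1→3: ·

1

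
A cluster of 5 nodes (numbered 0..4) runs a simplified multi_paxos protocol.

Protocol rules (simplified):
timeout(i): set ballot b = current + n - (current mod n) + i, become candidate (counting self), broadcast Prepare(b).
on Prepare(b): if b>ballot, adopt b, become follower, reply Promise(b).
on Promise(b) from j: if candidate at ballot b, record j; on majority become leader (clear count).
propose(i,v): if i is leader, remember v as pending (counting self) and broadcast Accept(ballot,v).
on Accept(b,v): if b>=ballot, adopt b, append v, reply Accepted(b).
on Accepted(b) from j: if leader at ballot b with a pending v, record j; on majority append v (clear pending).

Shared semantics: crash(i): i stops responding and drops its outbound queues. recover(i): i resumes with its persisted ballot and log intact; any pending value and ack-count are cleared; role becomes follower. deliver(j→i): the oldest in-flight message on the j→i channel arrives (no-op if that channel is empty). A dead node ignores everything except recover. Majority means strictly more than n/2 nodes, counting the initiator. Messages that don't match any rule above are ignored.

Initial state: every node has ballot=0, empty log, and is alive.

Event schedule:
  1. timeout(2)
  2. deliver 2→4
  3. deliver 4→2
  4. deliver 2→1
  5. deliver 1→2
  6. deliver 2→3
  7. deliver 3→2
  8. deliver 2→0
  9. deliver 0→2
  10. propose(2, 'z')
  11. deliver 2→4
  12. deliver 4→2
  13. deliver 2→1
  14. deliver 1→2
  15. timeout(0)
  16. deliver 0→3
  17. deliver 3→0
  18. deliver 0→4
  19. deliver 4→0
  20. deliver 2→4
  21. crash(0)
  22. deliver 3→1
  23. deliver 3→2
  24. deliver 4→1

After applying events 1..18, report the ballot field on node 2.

e1 timeout(2): 2[cand,b=7,-]
e2 deliver 2→4: 4[foll,b=7,-]
e3 deliver 4→2: ·
e4 deliver 2→1: 1[foll,b=7,-]
e5 deliver 1→2: 2[lead,b=7,-]
e6 deliver 2→3: 3[foll,b=7,-]
e7 deliver 3→2: ·
e8 deliver 2→0: 0[foll,b=7,-]
e9 deliver 0→2: ·
e10 propose(2,'z'): ·
e11 deliver 2→4: 4[foll,b=7,z]
e12 deliver 4→2: ·
e13 deliver 2→1: 1[foll,b=7,z]
e14 deliver 1→2: 2[lead,b=7,z]
e15 timeout(0): 0[cand,b=10,-]
e16 deliver 0→3: 3[foll,b=10,-]
e17 deliver 3→0: ·
e18 deliver 0→4: 4[foll,b=10,z]

7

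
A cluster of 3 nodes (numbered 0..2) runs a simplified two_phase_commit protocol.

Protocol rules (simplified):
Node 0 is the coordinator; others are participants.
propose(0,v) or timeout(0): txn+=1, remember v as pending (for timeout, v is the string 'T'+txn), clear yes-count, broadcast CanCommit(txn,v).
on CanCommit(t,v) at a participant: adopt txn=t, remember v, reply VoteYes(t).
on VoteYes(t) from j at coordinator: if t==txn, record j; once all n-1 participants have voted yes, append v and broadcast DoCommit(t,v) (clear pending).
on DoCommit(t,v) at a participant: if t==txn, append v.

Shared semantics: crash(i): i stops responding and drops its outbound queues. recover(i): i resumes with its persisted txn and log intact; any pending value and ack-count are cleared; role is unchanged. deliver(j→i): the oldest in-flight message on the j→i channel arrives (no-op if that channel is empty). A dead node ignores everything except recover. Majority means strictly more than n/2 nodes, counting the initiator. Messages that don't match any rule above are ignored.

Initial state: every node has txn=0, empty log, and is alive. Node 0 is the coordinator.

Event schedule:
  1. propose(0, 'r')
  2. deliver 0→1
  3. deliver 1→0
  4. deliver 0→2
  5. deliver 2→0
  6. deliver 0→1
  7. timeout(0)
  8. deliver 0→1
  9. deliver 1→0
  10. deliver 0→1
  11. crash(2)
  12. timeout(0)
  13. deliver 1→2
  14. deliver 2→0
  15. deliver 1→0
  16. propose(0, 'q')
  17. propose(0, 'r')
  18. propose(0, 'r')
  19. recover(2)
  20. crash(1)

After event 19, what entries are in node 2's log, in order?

empty

e1 propose(0,'r'): 0[coor,t=1,-]
e2 deliver 0→1: 1[part,t=1,-]
e3 deliver 1→0: ·
e4 deliver 0→2: 2[part,t=1,-]
e5 deliver 2→0: 0[coor,t=1,r]
e6 deliver 0→1: 1[part,t=1,r]
e7 timeout(0): 0[coor,t=2,r]
e8 deliver 0→1: 1[part,t=2,r]
e9 deliver 1→0: ·
e10 deliver 0→1: ·
e11 crash(2): 2[✗part,t=1,-]
e12 timeout(0): 0[coor,t=3,r]
e13 deliver 1→2: ·
e14 deliver 2→0: ·
e15 deliver 1→0: ·
e16 propose(0,'q'): 0[coor,t=4,r]
e17 propose(0,'r'): 0[coor,t=5,r]
e18 propose(0,'r'): 0[coor,t=6,r]
e19 recover(2): 2[part,t=1,-]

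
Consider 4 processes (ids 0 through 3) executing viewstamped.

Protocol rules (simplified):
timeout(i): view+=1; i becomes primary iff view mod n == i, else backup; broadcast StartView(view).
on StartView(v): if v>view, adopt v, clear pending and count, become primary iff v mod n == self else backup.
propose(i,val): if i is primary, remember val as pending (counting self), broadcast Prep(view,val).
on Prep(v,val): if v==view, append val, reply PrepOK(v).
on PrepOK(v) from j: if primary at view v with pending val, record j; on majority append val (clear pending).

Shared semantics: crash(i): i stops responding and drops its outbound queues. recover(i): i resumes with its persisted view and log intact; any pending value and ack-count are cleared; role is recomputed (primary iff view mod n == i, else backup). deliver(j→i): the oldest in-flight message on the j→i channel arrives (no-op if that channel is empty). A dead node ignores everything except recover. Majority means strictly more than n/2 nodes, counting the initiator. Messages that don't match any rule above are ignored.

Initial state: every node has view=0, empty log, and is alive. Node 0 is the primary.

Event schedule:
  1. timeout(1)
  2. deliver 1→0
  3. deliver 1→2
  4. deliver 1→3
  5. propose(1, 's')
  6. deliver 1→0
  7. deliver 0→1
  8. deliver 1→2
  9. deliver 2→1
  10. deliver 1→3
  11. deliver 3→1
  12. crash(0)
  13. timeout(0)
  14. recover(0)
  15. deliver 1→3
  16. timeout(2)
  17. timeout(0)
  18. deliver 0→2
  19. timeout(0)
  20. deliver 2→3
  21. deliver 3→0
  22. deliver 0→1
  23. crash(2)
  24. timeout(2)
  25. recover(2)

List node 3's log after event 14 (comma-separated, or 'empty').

1. timeout(1):  <1:prim v1 ->
2. deliver 1→0:  <0:back v1 ->
3. deliver 1→2:  <2:back v1 ->
4. deliver 1→3:  <3:back v1 ->
5. propose(1,'s'):  nop
6. deliver 1→0:  <0:back v1 s>
7. deliver 0→1:  nop
8. deliver 1→2:  <2:back v1 s>
9. deliver 2→1:  <1:prim v1 s>
10. deliver 1→3:  <3:back v1 s>
11. deliver 3→1:  nop
12. crash(0):  <0:✗back v1 s>
13. timeout(0):  nop
14. recover(0):  <0:back v1 s>

s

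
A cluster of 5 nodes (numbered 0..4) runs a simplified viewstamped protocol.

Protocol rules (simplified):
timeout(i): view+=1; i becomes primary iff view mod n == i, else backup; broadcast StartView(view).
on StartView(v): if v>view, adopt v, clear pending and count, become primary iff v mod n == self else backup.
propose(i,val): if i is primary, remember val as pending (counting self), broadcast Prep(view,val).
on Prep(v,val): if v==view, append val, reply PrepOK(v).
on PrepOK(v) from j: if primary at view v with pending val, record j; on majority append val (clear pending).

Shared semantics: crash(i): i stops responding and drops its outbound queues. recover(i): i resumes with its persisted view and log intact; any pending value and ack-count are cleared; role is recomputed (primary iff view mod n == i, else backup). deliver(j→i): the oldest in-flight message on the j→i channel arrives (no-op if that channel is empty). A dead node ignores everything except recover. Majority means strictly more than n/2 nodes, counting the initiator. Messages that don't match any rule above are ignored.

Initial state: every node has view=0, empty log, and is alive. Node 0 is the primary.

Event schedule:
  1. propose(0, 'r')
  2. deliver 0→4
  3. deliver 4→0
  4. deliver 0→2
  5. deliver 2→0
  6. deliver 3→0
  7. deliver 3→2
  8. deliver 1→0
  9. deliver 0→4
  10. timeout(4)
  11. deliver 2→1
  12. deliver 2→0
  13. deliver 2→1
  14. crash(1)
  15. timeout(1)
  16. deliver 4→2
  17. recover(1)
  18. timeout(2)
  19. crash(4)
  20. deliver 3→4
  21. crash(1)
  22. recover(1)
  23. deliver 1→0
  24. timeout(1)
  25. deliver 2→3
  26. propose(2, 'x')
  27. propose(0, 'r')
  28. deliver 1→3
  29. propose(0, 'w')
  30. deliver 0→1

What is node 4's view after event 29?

1

[1] propose(0,'r') → ∅
[2] deliver 0→4 → N4(back v0 [r])
[3] deliver 4→0 → ∅
[4] deliver 0→2 → N2(back v0 [r])
[5] deliver 2→0 → N0(prim v0 [r])
[6] deliver 3→0 → ∅
[7] deliver 3→2 → ∅
[8] deliver 1→0 → ∅
[9] deliver 0→4 → ∅
[10] timeout(4) → N4(back v1 [r])
[11] deliver 2→1 → ∅
[12] deliver 2→0 → ∅
[13] deliver 2→1 → ∅
[14] crash(1) → N1(✗back v0 [-])
[15] timeout(1) → ∅
[16] deliver 4→2 → N2(back v1 [r])
[17] recover(1) → N1(back v0 [-])
[18] timeout(2) → N2(prim v2 [r])
[19] crash(4) → N4(✗back v1 [r])
[20] deliver 3→4 → ∅
[21] crash(1) → N1(✗back v0 [-])
[22] recover(1) → N1(back v0 [-])
[23] deliver 1→0 → ∅
[24] timeout(1) → N1(prim v1 [-])
[25] deliver 2→3 → N3(back v2 [-])
[26] propose(2,'x') → ∅
[27] propose(0,'r') → ∅
[28] deliver 1→3 → ∅
[29] propose(0,'w') → ∅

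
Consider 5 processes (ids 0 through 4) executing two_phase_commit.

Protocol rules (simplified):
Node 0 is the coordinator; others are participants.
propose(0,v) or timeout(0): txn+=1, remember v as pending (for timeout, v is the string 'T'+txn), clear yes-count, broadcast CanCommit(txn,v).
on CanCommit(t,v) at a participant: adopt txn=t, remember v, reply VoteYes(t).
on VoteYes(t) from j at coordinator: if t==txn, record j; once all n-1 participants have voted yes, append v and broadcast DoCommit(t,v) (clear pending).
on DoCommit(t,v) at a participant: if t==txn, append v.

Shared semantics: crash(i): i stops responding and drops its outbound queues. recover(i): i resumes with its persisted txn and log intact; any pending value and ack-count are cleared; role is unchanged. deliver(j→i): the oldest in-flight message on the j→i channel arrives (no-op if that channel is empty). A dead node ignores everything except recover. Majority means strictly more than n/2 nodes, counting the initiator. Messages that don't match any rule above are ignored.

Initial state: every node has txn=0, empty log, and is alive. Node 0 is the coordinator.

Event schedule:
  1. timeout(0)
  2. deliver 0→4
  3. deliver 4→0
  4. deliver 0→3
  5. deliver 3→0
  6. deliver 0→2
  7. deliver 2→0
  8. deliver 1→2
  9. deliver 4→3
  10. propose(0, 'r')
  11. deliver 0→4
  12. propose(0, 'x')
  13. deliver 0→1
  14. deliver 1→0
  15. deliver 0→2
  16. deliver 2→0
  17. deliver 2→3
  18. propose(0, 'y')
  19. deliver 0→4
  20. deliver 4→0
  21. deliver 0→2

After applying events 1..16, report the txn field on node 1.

step 1 timeout(0): 0={coor,t=1,log=-}
step 2 deliver 0→4: 4={part,t=1,log=-}
step 3 deliver 4→0: —
step 4 deliver 0→3: 3={part,t=1,log=-}
step 5 deliver 3→0: —
step 6 deliver 0→2: 2={part,t=1,log=-}
step 7 deliver 2→0: —
step 8 deliver 1→2: —
step 9 deliver 4→3: —
step 10 propose(0,'r'): 0={coor,t=2,log=-}
step 11 deliver 0→4: 4={part,t=2,log=-}
step 12 propose(0,'x'): 0={coor,t=3,log=-}
step 13 deliver 0→1: 1={part,t=1,log=-}
step 14 deliver 1→0: —
step 15 deliver 0→2: 2={part,t=2,log=-}
step 16 deliver 2→0: —

1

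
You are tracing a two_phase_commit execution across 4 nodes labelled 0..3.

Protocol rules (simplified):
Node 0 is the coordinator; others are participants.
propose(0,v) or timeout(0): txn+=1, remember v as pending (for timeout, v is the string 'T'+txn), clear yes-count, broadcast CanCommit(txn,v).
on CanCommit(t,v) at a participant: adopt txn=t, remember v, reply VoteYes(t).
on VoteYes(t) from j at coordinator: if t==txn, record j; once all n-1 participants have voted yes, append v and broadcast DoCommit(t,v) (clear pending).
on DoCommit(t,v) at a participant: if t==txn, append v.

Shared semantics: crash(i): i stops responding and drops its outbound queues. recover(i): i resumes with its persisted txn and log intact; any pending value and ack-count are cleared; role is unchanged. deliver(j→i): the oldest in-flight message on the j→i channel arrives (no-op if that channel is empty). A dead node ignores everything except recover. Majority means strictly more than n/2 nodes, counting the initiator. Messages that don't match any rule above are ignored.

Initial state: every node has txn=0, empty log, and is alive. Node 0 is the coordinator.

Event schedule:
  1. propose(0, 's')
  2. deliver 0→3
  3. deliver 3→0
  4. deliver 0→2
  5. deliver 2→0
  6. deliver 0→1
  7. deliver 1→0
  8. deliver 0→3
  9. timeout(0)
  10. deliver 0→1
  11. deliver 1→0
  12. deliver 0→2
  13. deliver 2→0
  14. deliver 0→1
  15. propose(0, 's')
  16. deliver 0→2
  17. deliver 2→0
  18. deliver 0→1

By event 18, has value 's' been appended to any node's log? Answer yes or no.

e1 propose(0,'s'): 0[coor,t=1,-]
e2 deliver 0→3: 3[part,t=1,-]
e3 deliver 3→0: ·
e4 deliver 0→2: 2[part,t=1,-]
e5 deliver 2→0: ·
e6 deliver 0→1: 1[part,t=1,-]
e7 deliver 1→0: 0[coor,t=1,s]
e8 deliver 0→3: 3[part,t=1,s]
e9 timeout(0): 0[coor,t=2,s]
e10 deliver 0→1: 1[part,t=1,s]
e11 deliver 1→0: ·
e12 deliver 0→2: 2[part,t=1,s]
e13 deliver 2→0: ·
e14 deliver 0→1: 1[part,t=2,s]
e15 propose(0,'s'): 0[coor,t=3,s]
e16 deliver 0→2: 2[part,t=2,s]
e17 deliver 2→0: ·
e18 deliver 0→1: 1[part,t=3,s]

yes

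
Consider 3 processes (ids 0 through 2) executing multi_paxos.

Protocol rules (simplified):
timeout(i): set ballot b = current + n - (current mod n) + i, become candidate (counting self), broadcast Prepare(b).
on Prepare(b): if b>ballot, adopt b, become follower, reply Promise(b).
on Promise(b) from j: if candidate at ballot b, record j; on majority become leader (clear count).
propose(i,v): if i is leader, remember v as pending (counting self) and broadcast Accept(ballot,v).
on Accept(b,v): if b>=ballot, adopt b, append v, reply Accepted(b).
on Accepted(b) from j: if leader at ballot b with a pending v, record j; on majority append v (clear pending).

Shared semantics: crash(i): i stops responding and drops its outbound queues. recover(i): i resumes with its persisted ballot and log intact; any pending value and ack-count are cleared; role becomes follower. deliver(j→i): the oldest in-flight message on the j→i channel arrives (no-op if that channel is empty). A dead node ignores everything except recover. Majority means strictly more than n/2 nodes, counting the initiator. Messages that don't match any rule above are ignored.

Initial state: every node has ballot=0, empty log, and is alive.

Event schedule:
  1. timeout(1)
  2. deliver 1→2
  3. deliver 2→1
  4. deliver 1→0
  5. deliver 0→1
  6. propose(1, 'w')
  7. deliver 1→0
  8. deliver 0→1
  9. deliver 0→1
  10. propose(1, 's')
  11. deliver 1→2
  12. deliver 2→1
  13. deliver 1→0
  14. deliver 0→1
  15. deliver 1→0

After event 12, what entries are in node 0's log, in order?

e1 timeout(1): 1[cand,b=4,-]
e2 deliver 1→2: 2[foll,b=4,-]
e3 deliver 2→1: 1[lead,b=4,-]
e4 deliver 1→0: 0[foll,b=4,-]
e5 deliver 0→1: ·
e6 propose(1,'w'): ·
e7 deliver 1→0: 0[foll,b=4,w]
e8 deliver 0→1: 1[lead,b=4,w]
e9 deliver 0→1: ·
e10 propose(1,'s'): ·
e11 deliver 1→2: 2[foll,b=4,w]
e12 deliver 2→1: 1[lead,b=4,w,s]

w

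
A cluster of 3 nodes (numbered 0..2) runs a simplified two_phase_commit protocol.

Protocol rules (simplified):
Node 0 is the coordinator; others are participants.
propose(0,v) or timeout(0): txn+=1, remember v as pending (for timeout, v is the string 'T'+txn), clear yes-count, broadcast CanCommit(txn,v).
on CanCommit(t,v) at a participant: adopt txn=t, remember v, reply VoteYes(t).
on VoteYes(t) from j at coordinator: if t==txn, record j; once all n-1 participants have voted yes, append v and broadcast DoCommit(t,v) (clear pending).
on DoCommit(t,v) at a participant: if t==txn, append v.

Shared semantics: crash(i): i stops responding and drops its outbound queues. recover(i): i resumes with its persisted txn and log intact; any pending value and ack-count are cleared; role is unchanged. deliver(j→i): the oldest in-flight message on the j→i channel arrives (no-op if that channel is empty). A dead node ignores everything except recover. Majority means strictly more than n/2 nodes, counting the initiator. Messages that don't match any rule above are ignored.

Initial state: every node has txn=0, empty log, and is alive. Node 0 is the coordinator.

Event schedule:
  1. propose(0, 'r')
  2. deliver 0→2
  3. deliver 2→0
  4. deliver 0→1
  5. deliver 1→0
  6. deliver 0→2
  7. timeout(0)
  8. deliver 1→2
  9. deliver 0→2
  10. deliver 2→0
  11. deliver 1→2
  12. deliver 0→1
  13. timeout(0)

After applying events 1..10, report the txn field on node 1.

1

e1 propose(0,'r'): 0[coor,t=1,-]
e2 deliver 0→2: 2[part,t=1,-]
e3 deliver 2→0: ·
e4 deliver 0→1: 1[part,t=1,-]
e5 deliver 1→0: 0[coor,t=1,r]
e6 deliver 0→2: 2[part,t=1,r]
e7 timeout(0): 0[coor,t=2,r]
e8 deliver 1→2: ·
e9 deliver 0→2: 2[part,t=2,r]
e10 deliver 2→0: ·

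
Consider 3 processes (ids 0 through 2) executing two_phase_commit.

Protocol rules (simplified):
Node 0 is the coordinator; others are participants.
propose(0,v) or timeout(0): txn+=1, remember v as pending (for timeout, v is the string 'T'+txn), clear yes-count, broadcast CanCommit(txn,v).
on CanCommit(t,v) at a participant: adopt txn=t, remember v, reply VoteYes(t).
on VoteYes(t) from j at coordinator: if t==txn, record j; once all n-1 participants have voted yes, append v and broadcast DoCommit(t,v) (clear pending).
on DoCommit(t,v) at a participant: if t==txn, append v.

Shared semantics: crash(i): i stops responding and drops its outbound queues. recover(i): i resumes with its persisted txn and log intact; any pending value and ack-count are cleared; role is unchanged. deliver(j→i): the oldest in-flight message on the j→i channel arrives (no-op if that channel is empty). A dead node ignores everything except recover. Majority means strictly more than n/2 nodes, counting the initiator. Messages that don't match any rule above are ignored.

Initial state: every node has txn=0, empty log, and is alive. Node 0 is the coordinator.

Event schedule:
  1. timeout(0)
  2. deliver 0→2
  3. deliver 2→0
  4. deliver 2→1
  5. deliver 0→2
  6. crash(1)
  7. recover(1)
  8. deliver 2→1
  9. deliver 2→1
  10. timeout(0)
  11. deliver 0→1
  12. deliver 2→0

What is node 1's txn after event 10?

step 1 timeout(0): 0={coor,t=1,log=-}
step 2 deliver 0→2: 2={part,t=1,log=-}
step 3 deliver 2→0: —
step 4 deliver 2→1: —
step 5 deliver 0→2: —
step 6 crash(1): 1={✗part,t=0,log=-}
step 7 recover(1): 1={part,t=0,log=-}
step 8 deliver 2→1: —
step 9 deliver 2→1: —
step 10 timeout(0): 0={coor,t=2,log=-}

0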